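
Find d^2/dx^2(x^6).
30 x^{4}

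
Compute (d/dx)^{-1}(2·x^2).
\frac{2 x^{3}}{3}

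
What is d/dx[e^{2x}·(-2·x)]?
\left(- 4 x - 2\right) e^{2 x}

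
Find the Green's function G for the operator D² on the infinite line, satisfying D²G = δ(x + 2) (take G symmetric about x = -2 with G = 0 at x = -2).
\frac{|x + 2|}{2}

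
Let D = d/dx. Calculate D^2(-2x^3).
- 12 x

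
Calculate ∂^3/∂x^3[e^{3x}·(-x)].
27 \left(- x - 1\right) e^{3 x}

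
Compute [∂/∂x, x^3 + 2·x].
3 x^{2} + 2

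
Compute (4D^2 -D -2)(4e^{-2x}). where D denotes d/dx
64 e^{- 2 x}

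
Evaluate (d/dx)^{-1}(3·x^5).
\frac{x^{6}}{2}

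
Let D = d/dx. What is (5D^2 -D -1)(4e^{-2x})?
84 e^{- 2 x}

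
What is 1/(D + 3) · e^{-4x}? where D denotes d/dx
- e^{- 4 x}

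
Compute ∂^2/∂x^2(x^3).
6 x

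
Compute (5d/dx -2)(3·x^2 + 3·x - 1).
- 6 x^{2} + 24 x + 17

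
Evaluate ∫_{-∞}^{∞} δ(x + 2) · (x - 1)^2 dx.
9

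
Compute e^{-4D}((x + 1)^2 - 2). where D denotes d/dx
x^{2} - 6 x + 7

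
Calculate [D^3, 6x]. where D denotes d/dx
18D^{2}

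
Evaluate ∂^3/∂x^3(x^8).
336 x^{5}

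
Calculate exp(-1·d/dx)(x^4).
x^{4} - 4 x^{3} + 6 x^{2} - 4 x + 1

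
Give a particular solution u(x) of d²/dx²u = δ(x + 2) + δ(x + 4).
\frac{|x + 2|}{2} + \frac{|x + 4|}{2}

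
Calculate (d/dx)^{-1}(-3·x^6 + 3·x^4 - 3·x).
- \frac{3 x^{7}}{7} + \frac{3 x^{5}}{5} - \frac{3 x^{2}}{2}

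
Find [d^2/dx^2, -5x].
-10\frac{d}{dx}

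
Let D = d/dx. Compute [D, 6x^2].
12 x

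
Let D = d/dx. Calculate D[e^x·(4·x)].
4 \left(x + 1\right) e^{x}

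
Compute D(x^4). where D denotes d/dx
4 x^{3}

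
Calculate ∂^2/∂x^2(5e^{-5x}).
125 e^{- 5 x}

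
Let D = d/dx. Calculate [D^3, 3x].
9D^{2}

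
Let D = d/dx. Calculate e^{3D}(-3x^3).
- 3 x^{3} - 27 x^{2} - 81 x - 81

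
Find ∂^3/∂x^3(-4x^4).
- 96 x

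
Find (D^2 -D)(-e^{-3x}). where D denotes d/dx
- 12 e^{- 3 x}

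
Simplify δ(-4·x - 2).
\frac{\delta(x + 1/2)}{4}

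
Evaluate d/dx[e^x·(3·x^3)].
3 x^{2} \left(x + 3\right) e^{x}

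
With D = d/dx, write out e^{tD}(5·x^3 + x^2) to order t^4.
5 t^{3} + t^{2} \left(15 x + 1\right) + t x \left(15 x + 2\right) + 5 x^{3} + x^{2}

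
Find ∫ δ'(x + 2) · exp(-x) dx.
e^{2}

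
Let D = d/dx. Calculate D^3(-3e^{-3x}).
81 e^{- 3 x}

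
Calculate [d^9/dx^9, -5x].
-45\frac{d^{8}}{dx^{8}}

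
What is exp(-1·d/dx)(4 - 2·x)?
6 - 2 x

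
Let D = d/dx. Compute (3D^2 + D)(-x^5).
5 x^{3} \left(- x - 12\right)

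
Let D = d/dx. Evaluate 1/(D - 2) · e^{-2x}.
- \frac{e^{- 2 x}}{4}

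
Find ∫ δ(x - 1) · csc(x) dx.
\csc{\left(1 \right)}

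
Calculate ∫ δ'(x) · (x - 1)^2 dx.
2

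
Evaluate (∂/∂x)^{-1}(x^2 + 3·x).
\frac{x^{3}}{3} + \frac{3 x^{2}}{2}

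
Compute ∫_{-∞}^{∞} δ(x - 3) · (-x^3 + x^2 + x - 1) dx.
-16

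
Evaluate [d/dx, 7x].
7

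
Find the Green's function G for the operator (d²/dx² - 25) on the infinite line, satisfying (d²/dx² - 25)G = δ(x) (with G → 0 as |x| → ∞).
-\frac{e^{-5|x|}}{10}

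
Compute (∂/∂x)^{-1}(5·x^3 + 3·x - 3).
\frac{5 x^{4}}{4} + \frac{3 x^{2}}{2} - 3 x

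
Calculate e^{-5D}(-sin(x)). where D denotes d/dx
- \sin{\left(x - 5 \right)}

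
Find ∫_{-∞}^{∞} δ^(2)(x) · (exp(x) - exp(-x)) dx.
0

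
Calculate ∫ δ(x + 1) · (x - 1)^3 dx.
-8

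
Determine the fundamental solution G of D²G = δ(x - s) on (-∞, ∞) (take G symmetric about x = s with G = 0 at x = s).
\frac{|x - s|}{2}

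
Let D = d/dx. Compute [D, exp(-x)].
- e^{- x}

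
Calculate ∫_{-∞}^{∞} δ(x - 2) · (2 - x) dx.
0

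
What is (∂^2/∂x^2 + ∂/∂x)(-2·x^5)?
10 x^{3} \left(- x - 4\right)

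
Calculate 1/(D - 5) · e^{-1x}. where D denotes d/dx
- \frac{e^{- x}}{6}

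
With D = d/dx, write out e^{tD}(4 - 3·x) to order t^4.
- 3 t - 3 x + 4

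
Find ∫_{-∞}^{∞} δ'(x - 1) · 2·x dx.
-2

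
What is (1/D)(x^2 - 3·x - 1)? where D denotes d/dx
\frac{x^{3}}{3} - \frac{3 x^{2}}{2} - x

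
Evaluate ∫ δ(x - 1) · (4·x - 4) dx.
0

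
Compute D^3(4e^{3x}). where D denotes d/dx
108 e^{3 x}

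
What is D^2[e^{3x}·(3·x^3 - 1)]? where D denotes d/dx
\left(27 x^{3} + 54 x^{2} + 18 x - 9\right) e^{3 x}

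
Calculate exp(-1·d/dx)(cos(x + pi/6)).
\cos{\left(x - 1 + \frac{\pi}{6} \right)}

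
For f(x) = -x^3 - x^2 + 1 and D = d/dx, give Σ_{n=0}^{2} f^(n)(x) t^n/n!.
- t^{2} \left(3 x + 1\right) - t x \left(3 x + 2\right) - x^{3} - x^{2} + 1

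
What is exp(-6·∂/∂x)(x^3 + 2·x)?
x^{3} - 18 x^{2} + 110 x - 228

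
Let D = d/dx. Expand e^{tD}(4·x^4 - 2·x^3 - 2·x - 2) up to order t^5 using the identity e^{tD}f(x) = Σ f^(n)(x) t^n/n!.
4 t^{4} + 2 t^{3} \left(8 x - 1\right) + 6 t^{2} x \left(4 x - 1\right) - 2 t \left(- 8 x^{3} + 3 x^{2} + 1\right) + 4 x^{4} - 2 x^{3} - 2 x - 2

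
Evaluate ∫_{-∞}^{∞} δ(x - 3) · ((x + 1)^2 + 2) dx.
18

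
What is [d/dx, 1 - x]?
-1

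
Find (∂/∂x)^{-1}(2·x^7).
\frac{x^{8}}{4}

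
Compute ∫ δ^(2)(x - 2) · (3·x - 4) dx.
0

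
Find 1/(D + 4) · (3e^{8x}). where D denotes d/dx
\frac{e^{8 x}}{4}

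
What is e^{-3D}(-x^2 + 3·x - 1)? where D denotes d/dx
- x^{2} + 9 x - 19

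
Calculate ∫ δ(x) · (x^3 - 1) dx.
-1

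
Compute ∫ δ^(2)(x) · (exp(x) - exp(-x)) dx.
0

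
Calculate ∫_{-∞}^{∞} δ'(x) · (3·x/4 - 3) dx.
- \frac{3}{4}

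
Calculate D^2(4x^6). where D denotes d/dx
120 x^{4}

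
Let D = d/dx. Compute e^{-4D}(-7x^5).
- 7 x^{5} + 140 x^{4} - 1120 x^{3} + 4480 x^{2} - 8960 x + 7168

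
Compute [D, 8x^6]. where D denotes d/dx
48 x^{5}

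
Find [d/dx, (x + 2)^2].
2 x + 4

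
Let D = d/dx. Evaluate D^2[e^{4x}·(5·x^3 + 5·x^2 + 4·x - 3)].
\left(80 x^{3} + 200 x^{2} + 174 x - 6\right) e^{4 x}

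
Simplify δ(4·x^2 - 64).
\frac{\delta(x - 4) + \delta(x + 4)}{32}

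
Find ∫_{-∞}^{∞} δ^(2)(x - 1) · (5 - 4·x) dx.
0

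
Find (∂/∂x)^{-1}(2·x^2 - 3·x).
\frac{2 x^{3}}{3} - \frac{3 x^{2}}{2}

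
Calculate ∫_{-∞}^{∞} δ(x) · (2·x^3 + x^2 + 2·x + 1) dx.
1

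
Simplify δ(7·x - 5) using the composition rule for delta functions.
\frac{\delta(x - 5/7)}{7}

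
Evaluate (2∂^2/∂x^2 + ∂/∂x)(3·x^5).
15 x^{3} \left(x + 8\right)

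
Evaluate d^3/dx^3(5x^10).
3600 x^{7}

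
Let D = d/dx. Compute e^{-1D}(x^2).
x^{2} - 2 x + 1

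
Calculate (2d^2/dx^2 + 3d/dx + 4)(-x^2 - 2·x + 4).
- 4 x^{2} - 14 x + 6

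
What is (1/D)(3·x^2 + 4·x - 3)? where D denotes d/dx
x^{3} + 2 x^{2} - 3 x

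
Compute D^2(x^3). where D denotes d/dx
6 x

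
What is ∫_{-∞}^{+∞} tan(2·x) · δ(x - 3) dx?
\tan{\left(6 \right)}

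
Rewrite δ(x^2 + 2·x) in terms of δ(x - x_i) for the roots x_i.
\frac{\delta(x + 2) + \delta(x)}{2}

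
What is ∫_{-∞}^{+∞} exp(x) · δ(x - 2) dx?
e^{2}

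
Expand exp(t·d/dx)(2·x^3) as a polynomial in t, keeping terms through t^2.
2 x \left(3 t^{2} + 3 t x + x^{2}\right)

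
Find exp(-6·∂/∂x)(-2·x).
12 - 2 x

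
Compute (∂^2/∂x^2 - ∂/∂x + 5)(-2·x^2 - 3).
- 10 x^{2} + 4 x - 19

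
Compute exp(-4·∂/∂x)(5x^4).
5 x^{4} - 80 x^{3} + 480 x^{2} - 1280 x + 1280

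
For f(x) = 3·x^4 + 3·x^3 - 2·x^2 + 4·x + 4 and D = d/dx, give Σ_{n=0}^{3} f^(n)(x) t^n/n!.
t^{3} \left(12 x + 3\right) + t^{2} \left(18 x^{2} + 9 x - 2\right) + t \left(12 x^{3} + 9 x^{2} - 4 x + 4\right) + 3 x^{4} + 3 x^{3} - 2 x^{2} + 4 x + 4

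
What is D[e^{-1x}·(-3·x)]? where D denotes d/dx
3 \left(x - 1\right) e^{- x}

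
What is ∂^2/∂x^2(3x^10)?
270 x^{8}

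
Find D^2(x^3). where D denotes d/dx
6 x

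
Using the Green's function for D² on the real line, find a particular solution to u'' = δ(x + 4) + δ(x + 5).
\frac{|x + 4|}{2} + \frac{|x + 5|}{2}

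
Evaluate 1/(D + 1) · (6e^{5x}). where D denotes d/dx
e^{5 x}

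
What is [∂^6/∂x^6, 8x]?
48\frac{d^{5}}{dx^{5}}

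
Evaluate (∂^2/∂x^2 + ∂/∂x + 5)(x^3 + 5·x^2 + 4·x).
5 x^{3} + 28 x^{2} + 36 x + 14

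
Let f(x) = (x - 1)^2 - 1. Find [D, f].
2 x - 2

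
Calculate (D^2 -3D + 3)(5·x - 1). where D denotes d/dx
15 x - 18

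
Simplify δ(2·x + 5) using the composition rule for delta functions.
\frac{\delta(x + 5/2)}{2}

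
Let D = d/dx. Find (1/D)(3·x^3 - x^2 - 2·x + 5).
\frac{3 x^{4}}{4} - \frac{x^{3}}{3} - x^{2} + 5 x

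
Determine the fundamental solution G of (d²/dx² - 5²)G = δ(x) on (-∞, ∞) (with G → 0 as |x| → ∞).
-\frac{e^{-5|x|}}{10}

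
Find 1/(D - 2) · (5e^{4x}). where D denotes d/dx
\frac{5 e^{4 x}}{2}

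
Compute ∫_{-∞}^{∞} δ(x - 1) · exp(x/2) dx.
e^{\frac{1}{2}}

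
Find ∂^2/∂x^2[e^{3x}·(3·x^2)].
\left(27 x^{2} + 36 x + 6\right) e^{3 x}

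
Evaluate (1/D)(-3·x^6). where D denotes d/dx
- \frac{3 x^{7}}{7}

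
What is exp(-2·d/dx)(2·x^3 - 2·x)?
2 x^{3} - 12 x^{2} + 22 x - 12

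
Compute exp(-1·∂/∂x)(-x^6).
- x^{6} + 6 x^{5} - 15 x^{4} + 20 x^{3} - 15 x^{2} + 6 x - 1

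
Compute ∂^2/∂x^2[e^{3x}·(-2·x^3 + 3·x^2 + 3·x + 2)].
\left(- 18 x^{3} - 9 x^{2} + 51 x + 42\right) e^{3 x}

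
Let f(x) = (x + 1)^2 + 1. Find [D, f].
2 x + 2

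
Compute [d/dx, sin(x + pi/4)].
\cos{\left(x + \frac{\pi}{4} \right)}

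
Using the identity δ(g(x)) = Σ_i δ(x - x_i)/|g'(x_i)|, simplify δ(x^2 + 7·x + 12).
\frac{\delta(x + 3) + \delta(x + 4)}{1}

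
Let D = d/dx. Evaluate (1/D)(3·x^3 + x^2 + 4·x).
\frac{3 x^{4}}{4} + \frac{x^{3}}{3} + 2 x^{2}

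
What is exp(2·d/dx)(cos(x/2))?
\cos{\left(\frac{x}{2} + 1 \right)}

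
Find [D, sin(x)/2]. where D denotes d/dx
\frac{\cos{\left(x \right)}}{2}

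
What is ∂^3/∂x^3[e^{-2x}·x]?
4 \left(3 - 2 x\right) e^{- 2 x}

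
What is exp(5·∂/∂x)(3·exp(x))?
3 e^{x + 5}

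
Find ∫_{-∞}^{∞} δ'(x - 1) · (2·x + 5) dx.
-2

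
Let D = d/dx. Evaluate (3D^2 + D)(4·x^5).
20 x^{3} \left(x + 12\right)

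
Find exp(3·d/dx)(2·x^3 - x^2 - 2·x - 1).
2 x^{3} + 17 x^{2} + 46 x + 38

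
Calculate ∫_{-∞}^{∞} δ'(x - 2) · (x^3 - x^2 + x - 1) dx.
-9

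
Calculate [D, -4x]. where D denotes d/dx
-4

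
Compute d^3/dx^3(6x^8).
2016 x^{5}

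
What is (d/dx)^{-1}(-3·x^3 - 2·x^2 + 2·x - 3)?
- \frac{3 x^{4}}{4} - \frac{2 x^{3}}{3} + x^{2} - 3 x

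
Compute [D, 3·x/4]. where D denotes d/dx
\frac{3}{4}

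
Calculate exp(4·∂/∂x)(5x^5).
5 x^{5} + 100 x^{4} + 800 x^{3} + 3200 x^{2} + 6400 x + 5120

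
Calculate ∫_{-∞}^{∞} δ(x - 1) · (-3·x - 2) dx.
-5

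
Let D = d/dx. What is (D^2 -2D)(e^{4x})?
8 e^{4 x}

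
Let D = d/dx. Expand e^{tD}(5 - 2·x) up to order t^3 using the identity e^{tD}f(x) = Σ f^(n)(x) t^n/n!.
- 2 t - 2 x + 5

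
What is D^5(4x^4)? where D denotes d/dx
0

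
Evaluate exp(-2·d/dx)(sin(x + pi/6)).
\sin{\left(x - 2 + \frac{\pi}{6} \right)}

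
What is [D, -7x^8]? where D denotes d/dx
- 56 x^{7}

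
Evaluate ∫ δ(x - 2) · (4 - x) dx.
2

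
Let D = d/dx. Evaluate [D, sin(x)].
\cos{\left(x \right)}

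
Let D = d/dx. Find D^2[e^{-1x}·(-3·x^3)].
3 x \left(- x^{2} + 6 x - 6\right) e^{- x}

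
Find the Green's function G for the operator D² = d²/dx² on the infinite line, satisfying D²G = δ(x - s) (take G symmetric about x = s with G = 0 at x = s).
\frac{|x - s|}{2}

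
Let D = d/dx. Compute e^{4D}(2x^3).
2 x^{3} + 24 x^{2} + 96 x + 128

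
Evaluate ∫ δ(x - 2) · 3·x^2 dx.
12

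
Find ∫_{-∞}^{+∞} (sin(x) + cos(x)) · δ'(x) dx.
-1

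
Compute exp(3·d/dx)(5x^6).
5 x^{6} + 90 x^{5} + 675 x^{4} + 2700 x^{3} + 6075 x^{2} + 7290 x + 3645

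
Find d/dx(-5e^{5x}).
- 25 e^{5 x}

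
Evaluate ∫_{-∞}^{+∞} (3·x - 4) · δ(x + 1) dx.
-7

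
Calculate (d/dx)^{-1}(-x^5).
- \frac{x^{6}}{6}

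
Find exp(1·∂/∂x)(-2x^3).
- 2 x^{3} - 6 x^{2} - 6 x - 2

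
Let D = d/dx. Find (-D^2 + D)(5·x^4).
20 x^{2} \left(x - 3\right)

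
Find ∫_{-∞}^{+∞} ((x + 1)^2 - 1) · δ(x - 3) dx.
15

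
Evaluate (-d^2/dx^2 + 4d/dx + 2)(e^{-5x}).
- 43 e^{- 5 x}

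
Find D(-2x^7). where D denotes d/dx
- 14 x^{6}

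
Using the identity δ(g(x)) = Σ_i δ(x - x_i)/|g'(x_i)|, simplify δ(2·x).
\frac{\delta(x)}{2}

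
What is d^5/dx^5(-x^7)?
- 2520 x^{2}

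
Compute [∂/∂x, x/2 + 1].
\frac{1}{2}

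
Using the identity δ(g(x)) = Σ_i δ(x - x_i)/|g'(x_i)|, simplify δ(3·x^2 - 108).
\frac{\delta(x - 6) + \delta(x + 6)}{36}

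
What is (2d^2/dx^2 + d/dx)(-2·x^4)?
8 x^{2} \left(- x - 6\right)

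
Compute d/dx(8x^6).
48 x^{5}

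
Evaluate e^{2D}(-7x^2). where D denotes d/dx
- 7 x^{2} - 28 x - 28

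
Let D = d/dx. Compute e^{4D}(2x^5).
2 x^{5} + 40 x^{4} + 320 x^{3} + 1280 x^{2} + 2560 x + 2048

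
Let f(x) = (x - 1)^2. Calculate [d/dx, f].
2 x - 2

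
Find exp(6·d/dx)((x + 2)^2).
x^{2} + 16 x + 64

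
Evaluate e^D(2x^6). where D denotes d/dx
2 x^{6} + 12 x^{5} + 30 x^{4} + 40 x^{3} + 30 x^{2} + 12 x + 2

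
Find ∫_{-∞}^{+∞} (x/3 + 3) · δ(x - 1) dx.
\frac{10}{3}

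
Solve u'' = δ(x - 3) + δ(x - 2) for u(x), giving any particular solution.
\frac{|x - 3|}{2} + \frac{|x - 2|}{2}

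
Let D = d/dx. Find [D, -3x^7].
- 21 x^{6}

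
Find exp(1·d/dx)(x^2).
x^{2} + 2 x + 1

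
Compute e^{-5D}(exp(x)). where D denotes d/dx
e^{x - 5}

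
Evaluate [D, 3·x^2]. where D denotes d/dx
6 x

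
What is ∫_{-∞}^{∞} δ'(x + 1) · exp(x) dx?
- \frac{1}{e}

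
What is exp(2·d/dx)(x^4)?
x^{4} + 8 x^{3} + 24 x^{2} + 32 x + 16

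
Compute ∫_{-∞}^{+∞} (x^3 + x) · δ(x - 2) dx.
10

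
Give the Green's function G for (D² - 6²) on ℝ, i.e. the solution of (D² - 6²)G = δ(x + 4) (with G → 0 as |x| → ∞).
-\frac{e^{-6|x + 4|}}{12}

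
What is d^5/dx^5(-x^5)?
-120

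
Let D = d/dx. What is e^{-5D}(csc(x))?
\csc{\left(x - 5 \right)}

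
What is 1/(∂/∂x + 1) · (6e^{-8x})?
- \frac{6 e^{- 8 x}}{7}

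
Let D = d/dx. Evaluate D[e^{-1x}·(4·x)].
4 \left(1 - x\right) e^{- x}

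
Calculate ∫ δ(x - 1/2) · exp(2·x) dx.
e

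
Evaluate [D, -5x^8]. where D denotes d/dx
- 40 x^{7}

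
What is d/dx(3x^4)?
12 x^{3}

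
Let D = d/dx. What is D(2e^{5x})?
10 e^{5 x}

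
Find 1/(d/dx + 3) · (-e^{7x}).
- \frac{e^{7 x}}{10}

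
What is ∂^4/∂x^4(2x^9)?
6048 x^{5}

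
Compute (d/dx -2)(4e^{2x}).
0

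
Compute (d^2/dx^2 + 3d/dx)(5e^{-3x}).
0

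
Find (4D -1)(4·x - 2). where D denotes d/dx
18 - 4 x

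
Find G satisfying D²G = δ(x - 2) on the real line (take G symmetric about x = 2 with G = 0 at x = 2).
\frac{|x - 2|}{2}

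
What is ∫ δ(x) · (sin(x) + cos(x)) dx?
1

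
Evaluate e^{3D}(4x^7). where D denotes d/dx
4 x^{7} + 84 x^{6} + 756 x^{5} + 3780 x^{4} + 11340 x^{3} + 20412 x^{2} + 20412 x + 8748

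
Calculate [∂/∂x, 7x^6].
42 x^{5}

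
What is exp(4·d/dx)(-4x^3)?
- 4 x^{3} - 48 x^{2} - 192 x - 256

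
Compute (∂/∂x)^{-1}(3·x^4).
\frac{3 x^{5}}{5}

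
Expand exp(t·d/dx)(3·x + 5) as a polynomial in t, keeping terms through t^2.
3 t + 3 x + 5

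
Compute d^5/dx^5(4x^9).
60480 x^{4}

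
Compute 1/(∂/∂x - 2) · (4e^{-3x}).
- \frac{4 e^{- 3 x}}{5}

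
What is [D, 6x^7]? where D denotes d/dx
42 x^{6}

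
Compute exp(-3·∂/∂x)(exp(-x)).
e^{3 - x}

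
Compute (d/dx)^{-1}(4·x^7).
\frac{x^{8}}{2}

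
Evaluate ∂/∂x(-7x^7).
- 49 x^{6}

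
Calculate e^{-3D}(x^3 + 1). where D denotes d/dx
x^{3} - 9 x^{2} + 27 x - 26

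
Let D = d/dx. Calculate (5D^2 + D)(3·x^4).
12 x^{2} \left(x + 15\right)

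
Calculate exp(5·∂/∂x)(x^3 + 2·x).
x^{3} + 15 x^{2} + 77 x + 135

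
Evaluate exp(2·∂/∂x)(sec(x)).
\sec{\left(x + 2 \right)}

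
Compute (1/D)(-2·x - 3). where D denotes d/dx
- x^{2} - 3 x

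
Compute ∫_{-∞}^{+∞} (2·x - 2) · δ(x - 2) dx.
2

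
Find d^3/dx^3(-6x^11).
- 5940 x^{8}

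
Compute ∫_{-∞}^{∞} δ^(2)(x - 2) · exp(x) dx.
e^{2}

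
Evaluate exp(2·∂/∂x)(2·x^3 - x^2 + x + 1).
2 x^{3} + 11 x^{2} + 21 x + 15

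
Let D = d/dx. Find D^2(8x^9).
576 x^{7}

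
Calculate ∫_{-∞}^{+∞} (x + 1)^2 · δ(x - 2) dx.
9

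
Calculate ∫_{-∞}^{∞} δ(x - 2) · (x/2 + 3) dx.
4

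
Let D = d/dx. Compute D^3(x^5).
60 x^{2}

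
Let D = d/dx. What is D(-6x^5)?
- 30 x^{4}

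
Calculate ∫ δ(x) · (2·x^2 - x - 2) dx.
-2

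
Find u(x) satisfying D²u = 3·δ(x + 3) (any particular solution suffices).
\frac{3|x + 3|}{2}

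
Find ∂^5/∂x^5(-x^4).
0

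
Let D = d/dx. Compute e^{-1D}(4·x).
4 x - 4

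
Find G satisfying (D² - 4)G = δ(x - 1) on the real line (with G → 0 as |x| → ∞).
-\frac{e^{-2|x - 1|}}{4}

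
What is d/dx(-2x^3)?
- 6 x^{2}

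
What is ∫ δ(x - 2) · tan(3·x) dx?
\tan{\left(6 \right)}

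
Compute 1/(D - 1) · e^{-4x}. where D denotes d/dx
- \frac{e^{- 4 x}}{5}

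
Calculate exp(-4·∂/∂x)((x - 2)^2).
x^{2} - 12 x + 36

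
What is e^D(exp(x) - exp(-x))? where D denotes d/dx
2 \sinh{\left(x + 1 \right)}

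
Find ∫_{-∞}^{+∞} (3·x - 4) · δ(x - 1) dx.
-1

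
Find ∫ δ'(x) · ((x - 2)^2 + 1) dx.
4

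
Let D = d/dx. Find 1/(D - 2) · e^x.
- e^{x}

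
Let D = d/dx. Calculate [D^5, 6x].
30D^{4}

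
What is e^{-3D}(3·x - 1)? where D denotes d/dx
3 x - 10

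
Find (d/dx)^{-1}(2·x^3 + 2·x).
\frac{x^{4}}{2} + x^{2}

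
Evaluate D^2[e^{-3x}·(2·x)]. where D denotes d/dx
6 \left(3 x - 2\right) e^{- 3 x}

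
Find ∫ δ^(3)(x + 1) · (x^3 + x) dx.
-6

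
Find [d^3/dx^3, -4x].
-12\frac{d^{2}}{dx^{2}}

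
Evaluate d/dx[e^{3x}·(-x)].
\left(- 3 x - 1\right) e^{3 x}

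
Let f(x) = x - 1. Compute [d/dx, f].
1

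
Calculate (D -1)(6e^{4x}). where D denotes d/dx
18 e^{4 x}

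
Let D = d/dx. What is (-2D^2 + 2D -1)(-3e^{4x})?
75 e^{4 x}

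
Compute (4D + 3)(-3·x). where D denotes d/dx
- 9 x - 12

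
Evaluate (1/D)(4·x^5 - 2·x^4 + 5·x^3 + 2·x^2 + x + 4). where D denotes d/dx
\frac{2 x^{6}}{3} - \frac{2 x^{5}}{5} + \frac{5 x^{4}}{4} + \frac{2 x^{3}}{3} + \frac{x^{2}}{2} + 4 x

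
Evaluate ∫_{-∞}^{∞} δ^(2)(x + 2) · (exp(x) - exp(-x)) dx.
- 2 \sinh{\left(2 \right)}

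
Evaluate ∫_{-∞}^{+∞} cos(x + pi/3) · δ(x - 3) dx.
\cos{\left(\frac{\pi}{3} + 3 \right)}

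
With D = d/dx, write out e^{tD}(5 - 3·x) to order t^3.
- 3 t - 3 x + 5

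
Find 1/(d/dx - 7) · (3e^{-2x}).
- \frac{e^{- 2 x}}{3}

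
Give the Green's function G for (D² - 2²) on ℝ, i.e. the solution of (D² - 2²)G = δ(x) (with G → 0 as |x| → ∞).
-\frac{e^{-2|x|}}{4}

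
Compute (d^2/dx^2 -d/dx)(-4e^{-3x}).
- 48 e^{- 3 x}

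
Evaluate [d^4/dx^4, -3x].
-12\frac{d^{3}}{dx^{3}}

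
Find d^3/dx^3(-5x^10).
- 3600 x^{7}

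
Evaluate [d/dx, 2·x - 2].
2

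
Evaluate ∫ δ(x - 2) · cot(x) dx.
\cot{\left(2 \right)}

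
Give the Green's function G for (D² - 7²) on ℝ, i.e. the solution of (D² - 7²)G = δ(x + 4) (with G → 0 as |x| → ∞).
-\frac{e^{-7|x + 4|}}{14}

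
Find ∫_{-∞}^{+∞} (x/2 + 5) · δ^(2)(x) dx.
0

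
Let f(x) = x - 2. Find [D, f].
1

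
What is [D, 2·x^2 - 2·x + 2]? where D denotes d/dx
4 x - 2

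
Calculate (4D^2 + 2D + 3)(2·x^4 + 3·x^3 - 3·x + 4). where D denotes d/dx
6 x^{4} + 25 x^{3} + 114 x^{2} + 63 x + 6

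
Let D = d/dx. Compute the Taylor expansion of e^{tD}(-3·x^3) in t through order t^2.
3 x \left(- 3 t^{2} - 3 t x - x^{2}\right)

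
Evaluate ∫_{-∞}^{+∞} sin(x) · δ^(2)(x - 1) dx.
- \sin{\left(1 \right)}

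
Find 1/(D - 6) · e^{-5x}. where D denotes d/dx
- \frac{e^{- 5 x}}{11}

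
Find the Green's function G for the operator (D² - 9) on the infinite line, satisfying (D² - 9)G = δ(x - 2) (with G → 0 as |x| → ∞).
-\frac{e^{-3|x - 2|}}{6}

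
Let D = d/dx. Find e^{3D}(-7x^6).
- 7 x^{6} - 126 x^{5} - 945 x^{4} - 3780 x^{3} - 8505 x^{2} - 10206 x - 5103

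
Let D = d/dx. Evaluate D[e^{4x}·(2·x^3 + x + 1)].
\left(8 x^{3} + 6 x^{2} + 4 x + 5\right) e^{4 x}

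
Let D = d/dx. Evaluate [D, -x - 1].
-1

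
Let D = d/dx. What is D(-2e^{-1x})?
2 e^{- x}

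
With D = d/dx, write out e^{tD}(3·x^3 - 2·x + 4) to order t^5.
3 t^{3} + 9 t^{2} x + t \left(9 x^{2} - 2\right) + 3 x^{3} - 2 x + 4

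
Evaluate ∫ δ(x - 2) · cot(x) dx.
\cot{\left(2 \right)}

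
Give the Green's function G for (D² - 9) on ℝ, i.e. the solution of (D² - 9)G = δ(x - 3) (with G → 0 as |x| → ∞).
-\frac{e^{-3|x - 3|}}{6}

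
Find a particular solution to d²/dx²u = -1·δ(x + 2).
-\frac{|x + 2|}{2}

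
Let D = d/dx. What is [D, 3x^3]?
9 x^{2}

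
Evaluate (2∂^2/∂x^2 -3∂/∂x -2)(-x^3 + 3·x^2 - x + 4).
2 x^{3} + 3 x^{2} - 28 x + 7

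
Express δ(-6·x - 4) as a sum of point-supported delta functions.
\frac{\delta(x + 2/3)}{6}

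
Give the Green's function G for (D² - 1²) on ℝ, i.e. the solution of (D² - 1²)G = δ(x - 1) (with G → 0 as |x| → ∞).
-\frac{e^{-|x - 1|}}{2}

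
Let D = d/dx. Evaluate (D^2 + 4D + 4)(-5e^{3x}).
- 125 e^{3 x}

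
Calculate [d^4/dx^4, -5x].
-20\frac{d^{3}}{dx^{3}}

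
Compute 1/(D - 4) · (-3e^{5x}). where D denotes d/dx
- 3 e^{5 x}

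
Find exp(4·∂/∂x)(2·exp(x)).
2 e^{x + 4}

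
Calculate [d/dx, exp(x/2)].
\frac{e^{\frac{x}{2}}}{2}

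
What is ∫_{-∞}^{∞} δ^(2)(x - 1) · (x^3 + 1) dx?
6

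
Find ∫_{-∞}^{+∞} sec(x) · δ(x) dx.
1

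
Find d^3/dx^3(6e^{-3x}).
- 162 e^{- 3 x}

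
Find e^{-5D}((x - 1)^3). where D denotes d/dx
x^{3} - 18 x^{2} + 108 x - 216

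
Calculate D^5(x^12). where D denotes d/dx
95040 x^{7}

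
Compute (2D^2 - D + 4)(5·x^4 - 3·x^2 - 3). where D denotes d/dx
20 x^{4} - 20 x^{3} + 108 x^{2} + 6 x - 24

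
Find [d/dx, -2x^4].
- 8 x^{3}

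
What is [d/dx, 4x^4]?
16 x^{3}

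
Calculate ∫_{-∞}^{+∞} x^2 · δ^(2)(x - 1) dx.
2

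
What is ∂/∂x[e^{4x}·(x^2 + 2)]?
2 \left(2 x^{2} + x + 4\right) e^{4 x}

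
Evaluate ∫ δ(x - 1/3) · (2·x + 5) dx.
\frac{17}{3}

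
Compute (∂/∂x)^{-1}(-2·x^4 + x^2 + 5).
- \frac{2 x^{5}}{5} + \frac{x^{3}}{3} + 5 x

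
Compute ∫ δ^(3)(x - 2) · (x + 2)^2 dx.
0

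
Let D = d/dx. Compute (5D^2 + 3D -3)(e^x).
5 e^{x}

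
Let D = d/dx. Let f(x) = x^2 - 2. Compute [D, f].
2 x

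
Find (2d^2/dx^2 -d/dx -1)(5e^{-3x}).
100 e^{- 3 x}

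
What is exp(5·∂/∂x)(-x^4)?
- x^{4} - 20 x^{3} - 150 x^{2} - 500 x - 625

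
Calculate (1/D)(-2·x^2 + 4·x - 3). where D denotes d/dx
- \frac{2 x^{3}}{3} + 2 x^{2} - 3 x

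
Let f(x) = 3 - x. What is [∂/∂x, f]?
-1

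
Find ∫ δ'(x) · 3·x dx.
-3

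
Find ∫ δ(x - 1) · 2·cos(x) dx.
2 \cos{\left(1 \right)}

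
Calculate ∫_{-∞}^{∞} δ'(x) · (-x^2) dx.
0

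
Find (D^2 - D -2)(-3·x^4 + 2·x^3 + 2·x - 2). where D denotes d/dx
6 x^{4} + 8 x^{3} - 42 x^{2} + 8 x + 2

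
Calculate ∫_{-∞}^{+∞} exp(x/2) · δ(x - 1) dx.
e^{\frac{1}{2}}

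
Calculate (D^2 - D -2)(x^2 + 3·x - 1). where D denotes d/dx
- 2 x^{2} - 8 x + 1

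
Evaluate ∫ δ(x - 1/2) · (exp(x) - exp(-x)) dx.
2 \sinh{\left(\frac{1}{2} \right)}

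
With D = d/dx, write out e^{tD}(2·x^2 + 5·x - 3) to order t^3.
2 t^{2} + t \left(4 x + 5\right) + 2 x^{2} + 5 x - 3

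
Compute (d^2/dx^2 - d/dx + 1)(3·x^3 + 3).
3 x^{3} - 9 x^{2} + 18 x + 3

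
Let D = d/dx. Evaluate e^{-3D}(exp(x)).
e^{x - 3}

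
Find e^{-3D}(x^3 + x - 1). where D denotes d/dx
x^{3} - 9 x^{2} + 28 x - 31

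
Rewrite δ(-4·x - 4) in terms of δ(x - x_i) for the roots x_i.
\frac{\delta(x + 1)}{4}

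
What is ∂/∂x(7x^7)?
49 x^{6}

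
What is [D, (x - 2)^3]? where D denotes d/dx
3 \left(x - 2\right)^{2}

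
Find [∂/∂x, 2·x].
2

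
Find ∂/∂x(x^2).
2 x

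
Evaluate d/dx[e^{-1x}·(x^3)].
x^{2} \left(3 - x\right) e^{- x}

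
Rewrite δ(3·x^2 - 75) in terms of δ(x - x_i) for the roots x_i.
\frac{\delta(x - 5) + \delta(x + 5)}{30}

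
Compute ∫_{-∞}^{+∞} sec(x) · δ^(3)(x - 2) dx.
- \left(5 + 6 \tan^{2}{\left(2 \right)}\right) \tan{\left(2 \right)} \sec{\left(2 \right)}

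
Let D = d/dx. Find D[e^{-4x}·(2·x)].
2 \left(1 - 4 x\right) e^{- 4 x}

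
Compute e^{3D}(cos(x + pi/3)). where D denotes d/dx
\cos{\left(x + \frac{\pi}{3} + 3 \right)}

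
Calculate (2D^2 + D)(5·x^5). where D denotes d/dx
25 x^{3} \left(x + 8\right)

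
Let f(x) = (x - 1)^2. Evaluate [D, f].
2 x - 2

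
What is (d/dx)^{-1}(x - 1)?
\frac{x^{2}}{2} - x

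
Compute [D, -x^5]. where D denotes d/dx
- 5 x^{4}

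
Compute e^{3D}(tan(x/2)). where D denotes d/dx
\tan{\left(\frac{x}{2} + \frac{3}{2} \right)}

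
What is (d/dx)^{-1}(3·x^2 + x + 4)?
x^{3} + \frac{x^{2}}{2} + 4 x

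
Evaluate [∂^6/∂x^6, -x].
-6\frac{d^{5}}{dx^{5}}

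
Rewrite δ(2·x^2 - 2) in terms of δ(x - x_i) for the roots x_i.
\frac{\delta(x - 1) + \delta(x + 1)}{4}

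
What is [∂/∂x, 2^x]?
2^{x} \log{\left(2 \right)}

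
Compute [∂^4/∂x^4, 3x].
12\frac{d^{3}}{dx^{3}}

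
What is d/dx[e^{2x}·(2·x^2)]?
4 x \left(x + 1\right) e^{2 x}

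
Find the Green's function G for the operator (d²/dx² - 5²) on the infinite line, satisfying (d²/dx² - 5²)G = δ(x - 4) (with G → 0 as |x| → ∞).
-\frac{e^{-5|x - 4|}}{10}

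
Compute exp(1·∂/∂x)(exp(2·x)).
e^{2 x + 2}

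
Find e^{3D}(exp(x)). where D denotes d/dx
e^{x + 3}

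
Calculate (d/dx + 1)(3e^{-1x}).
0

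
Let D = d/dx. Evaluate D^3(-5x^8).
- 1680 x^{5}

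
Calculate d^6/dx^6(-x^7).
- 5040 x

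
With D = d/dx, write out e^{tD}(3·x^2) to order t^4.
3 t^{2} + 6 t x + 3 x^{2}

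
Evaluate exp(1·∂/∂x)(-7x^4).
- 7 x^{4} - 28 x^{3} - 42 x^{2} - 28 x - 7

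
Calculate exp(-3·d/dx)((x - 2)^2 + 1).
x^{2} - 10 x + 26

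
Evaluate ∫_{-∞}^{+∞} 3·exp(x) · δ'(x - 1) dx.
- 3 e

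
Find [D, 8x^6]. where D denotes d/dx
48 x^{5}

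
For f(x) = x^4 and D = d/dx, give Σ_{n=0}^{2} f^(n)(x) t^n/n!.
x^{2} \left(6 t^{2} + 4 t x + x^{2}\right)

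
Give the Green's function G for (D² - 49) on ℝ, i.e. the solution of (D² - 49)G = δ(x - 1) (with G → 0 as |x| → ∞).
-\frac{e^{-7|x - 1|}}{14}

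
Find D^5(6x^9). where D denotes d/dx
90720 x^{4}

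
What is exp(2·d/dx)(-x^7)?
- x^{7} - 14 x^{6} - 84 x^{5} - 280 x^{4} - 560 x^{3} - 672 x^{2} - 448 x - 128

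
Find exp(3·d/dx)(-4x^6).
- 4 x^{6} - 72 x^{5} - 540 x^{4} - 2160 x^{3} - 4860 x^{2} - 5832 x - 2916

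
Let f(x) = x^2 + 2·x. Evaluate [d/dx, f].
2 x + 2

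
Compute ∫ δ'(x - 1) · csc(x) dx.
\cot{\left(1 \right)} \csc{\left(1 \right)}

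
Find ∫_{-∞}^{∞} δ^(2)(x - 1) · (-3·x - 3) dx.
0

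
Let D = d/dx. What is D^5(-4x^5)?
-480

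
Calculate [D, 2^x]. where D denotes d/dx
2^{x} \log{\left(2 \right)}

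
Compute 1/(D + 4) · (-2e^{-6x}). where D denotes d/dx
e^{- 6 x}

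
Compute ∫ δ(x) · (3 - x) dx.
3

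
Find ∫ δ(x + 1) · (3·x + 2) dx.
-1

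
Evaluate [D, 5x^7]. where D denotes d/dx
35 x^{6}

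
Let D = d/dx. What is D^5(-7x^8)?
- 47040 x^{3}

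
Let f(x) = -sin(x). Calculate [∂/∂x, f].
- \cos{\left(x \right)}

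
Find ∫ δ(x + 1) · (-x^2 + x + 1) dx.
-1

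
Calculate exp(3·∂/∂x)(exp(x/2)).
e^{\frac{x}{2} + \frac{3}{2}}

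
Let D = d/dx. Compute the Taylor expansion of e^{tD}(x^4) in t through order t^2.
x^{2} \left(6 t^{2} + 4 t x + x^{2}\right)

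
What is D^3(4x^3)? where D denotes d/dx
24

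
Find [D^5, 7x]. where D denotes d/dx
35D^{4}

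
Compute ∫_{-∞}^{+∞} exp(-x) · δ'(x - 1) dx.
e^{-1}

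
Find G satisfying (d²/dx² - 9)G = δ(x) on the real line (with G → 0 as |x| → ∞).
-\frac{e^{-3|x|}}{6}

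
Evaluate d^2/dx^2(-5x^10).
- 450 x^{8}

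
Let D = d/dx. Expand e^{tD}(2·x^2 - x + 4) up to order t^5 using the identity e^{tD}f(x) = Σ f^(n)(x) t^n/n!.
2 t^{2} + t \left(4 x - 1\right) + 2 x^{2} - x + 4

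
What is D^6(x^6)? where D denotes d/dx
720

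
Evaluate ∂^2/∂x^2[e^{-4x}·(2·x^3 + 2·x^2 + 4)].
4 \left(8 x^{3} - 4 x^{2} - 5 x + 17\right) e^{- 4 x}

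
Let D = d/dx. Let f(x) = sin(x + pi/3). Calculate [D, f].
\cos{\left(x + \frac{\pi}{3} \right)}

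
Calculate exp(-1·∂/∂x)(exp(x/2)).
e^{\frac{x}{2} - \frac{1}{2}}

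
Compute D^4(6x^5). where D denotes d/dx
720 x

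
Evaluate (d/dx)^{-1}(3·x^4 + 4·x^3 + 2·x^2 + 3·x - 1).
\frac{3 x^{5}}{5} + x^{4} + \frac{2 x^{3}}{3} + \frac{3 x^{2}}{2} - x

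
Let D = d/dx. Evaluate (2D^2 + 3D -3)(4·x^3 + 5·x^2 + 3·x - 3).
- 12 x^{3} + 21 x^{2} + 69 x + 38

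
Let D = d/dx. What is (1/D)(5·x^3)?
\frac{5 x^{4}}{4}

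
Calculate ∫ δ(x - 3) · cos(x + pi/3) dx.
\cos{\left(\frac{\pi}{3} + 3 \right)}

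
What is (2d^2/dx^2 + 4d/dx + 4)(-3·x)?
- 12 x - 12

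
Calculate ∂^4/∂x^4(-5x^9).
- 15120 x^{5}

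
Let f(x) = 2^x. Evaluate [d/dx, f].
2^{x} \log{\left(2 \right)}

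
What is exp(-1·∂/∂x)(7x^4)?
7 x^{4} - 28 x^{3} + 42 x^{2} - 28 x + 7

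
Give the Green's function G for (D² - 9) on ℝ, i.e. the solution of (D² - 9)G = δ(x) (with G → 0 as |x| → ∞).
-\frac{e^{-3|x|}}{6}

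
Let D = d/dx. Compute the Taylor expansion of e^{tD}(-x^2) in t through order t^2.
- t^{2} - 2 t x - x^{2}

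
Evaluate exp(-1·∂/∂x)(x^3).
x^{3} - 3 x^{2} + 3 x - 1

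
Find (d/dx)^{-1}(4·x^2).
\frac{4 x^{3}}{3}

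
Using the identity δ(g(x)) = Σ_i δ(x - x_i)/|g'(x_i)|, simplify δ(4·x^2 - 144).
\frac{\delta(x - 6) + \delta(x + 6)}{48}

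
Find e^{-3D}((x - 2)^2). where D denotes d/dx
x^{2} - 10 x + 25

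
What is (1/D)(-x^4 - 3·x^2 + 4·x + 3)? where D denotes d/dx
- \frac{x^{5}}{5} - x^{3} + 2 x^{2} + 3 x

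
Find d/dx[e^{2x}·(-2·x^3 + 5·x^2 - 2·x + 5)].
\left(- 4 x^{3} + 4 x^{2} + 6 x + 8\right) e^{2 x}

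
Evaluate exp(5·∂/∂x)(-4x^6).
- 4 x^{6} - 120 x^{5} - 1500 x^{4} - 10000 x^{3} - 37500 x^{2} - 75000 x - 62500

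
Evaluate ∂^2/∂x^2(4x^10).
360 x^{8}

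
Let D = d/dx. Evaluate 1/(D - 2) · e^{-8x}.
- \frac{e^{- 8 x}}{10}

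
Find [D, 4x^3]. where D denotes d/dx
12 x^{2}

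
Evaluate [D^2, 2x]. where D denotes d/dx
4D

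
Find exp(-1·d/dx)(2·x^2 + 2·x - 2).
2 x^{2} - 2 x - 2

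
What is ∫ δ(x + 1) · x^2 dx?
1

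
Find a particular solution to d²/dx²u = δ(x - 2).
\frac{|x - 2|}{2}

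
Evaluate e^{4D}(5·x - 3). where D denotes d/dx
5 x + 17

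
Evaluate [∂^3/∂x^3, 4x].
12\frac{d^{2}}{dx^{2}}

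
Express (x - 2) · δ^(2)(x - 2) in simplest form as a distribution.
-2\delta'(x - 2)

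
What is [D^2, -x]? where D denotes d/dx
-2D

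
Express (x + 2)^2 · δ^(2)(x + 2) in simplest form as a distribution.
2\delta(x + 2)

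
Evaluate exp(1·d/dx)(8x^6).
8 x^{6} + 48 x^{5} + 120 x^{4} + 160 x^{3} + 120 x^{2} + 48 x + 8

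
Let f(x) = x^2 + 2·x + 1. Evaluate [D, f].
2 x + 2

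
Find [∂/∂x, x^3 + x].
3 x^{2} + 1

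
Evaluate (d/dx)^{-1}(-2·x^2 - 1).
- \frac{2 x^{3}}{3} - x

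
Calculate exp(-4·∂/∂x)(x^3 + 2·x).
x^{3} - 12 x^{2} + 50 x - 72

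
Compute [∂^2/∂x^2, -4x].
-8\frac{d}{dx}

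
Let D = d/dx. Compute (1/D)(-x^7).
- \frac{x^{8}}{8}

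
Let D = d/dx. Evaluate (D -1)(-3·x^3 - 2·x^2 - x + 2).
3 x^{3} - 7 x^{2} - 3 x - 3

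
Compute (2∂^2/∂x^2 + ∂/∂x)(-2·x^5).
10 x^{3} \left(- x - 8\right)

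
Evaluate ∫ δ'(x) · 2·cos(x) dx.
0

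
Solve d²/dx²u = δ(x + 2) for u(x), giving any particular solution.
\frac{|x + 2|}{2}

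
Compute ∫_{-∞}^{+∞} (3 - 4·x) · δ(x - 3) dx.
-9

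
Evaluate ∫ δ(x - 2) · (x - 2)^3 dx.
0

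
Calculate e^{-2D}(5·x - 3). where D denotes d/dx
5 x - 13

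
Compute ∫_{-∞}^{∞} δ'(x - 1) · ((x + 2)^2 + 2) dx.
-6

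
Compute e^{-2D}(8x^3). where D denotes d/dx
8 x^{3} - 48 x^{2} + 96 x - 64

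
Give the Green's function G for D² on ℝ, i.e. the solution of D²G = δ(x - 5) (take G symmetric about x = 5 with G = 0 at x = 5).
\frac{|x - 5|}{2}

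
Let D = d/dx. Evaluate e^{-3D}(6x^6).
6 x^{6} - 108 x^{5} + 810 x^{4} - 3240 x^{3} + 7290 x^{2} - 8748 x + 4374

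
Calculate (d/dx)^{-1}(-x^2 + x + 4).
- \frac{x^{3}}{3} + \frac{x^{2}}{2} + 4 x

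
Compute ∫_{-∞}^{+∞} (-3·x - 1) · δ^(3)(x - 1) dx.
0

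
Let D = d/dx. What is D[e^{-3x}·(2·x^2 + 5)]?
\left(- 6 x^{2} + 4 x - 15\right) e^{- 3 x}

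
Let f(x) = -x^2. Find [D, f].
- 2 x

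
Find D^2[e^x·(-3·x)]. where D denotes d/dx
3 \left(- x - 2\right) e^{x}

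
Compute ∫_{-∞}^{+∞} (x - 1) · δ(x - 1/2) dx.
- \frac{1}{2}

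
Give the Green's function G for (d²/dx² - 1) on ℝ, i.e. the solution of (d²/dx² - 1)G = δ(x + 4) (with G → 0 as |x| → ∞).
-\frac{e^{-|x + 4|}}{2}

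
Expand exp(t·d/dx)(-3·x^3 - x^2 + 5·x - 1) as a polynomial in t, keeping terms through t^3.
- 3 t^{3} - t^{2} \left(9 x + 1\right) - t \left(9 x^{2} + 2 x - 5\right) - 3 x^{3} - x^{2} + 5 x - 1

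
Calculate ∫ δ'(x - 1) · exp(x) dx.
- e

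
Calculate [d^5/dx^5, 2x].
10\frac{d^{4}}{dx^{4}}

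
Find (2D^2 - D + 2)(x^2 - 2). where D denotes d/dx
2 x \left(x - 1\right)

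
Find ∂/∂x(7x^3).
21 x^{2}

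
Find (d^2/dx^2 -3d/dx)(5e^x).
- 10 e^{x}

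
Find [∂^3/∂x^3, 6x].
18\frac{d^{2}}{dx^{2}}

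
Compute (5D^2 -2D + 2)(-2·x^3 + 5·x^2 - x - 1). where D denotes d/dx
- 4 x^{3} + 22 x^{2} - 82 x + 50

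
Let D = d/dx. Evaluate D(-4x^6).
- 24 x^{5}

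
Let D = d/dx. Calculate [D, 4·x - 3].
4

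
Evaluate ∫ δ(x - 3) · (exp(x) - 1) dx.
-1 + e^{3}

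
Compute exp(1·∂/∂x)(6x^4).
6 x^{4} + 24 x^{3} + 36 x^{2} + 24 x + 6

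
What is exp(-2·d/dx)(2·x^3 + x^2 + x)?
2 x^{3} - 11 x^{2} + 21 x - 14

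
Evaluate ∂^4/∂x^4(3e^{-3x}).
243 e^{- 3 x}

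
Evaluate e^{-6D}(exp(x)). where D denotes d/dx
e^{x - 6}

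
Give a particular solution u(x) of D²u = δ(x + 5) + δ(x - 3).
\frac{|x + 5|}{2} + \frac{|x - 3|}{2}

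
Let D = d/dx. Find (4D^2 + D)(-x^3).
3 x \left(- x - 8\right)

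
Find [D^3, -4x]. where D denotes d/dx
-12D^{2}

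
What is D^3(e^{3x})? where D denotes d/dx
27 e^{3 x}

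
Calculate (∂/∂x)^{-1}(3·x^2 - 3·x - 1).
x^{3} - \frac{3 x^{2}}{2} - x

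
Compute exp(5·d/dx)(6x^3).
6 x^{3} + 90 x^{2} + 450 x + 750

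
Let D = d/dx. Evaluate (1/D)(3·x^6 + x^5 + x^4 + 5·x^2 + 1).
\frac{3 x^{7}}{7} + \frac{x^{6}}{6} + \frac{x^{5}}{5} + \frac{5 x^{3}}{3} + x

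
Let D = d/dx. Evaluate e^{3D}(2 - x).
- x - 1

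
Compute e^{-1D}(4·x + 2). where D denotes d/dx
4 x - 2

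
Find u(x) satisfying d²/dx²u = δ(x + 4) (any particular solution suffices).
\frac{|x + 4|}{2}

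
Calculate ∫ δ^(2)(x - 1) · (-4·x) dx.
0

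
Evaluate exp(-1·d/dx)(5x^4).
5 x^{4} - 20 x^{3} + 30 x^{2} - 20 x + 5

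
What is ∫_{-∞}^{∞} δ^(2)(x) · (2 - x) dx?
0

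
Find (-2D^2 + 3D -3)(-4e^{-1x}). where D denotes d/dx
32 e^{- x}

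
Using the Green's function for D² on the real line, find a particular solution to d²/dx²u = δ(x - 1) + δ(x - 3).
\frac{|x - 1|}{2} + \frac{|x - 3|}{2}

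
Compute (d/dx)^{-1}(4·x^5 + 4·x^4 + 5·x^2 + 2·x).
\frac{2 x^{6}}{3} + \frac{4 x^{5}}{5} + \frac{5 x^{3}}{3} + x^{2}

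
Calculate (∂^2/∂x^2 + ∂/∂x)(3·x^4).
12 x^{2} \left(x + 3\right)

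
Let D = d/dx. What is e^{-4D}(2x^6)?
2 x^{6} - 48 x^{5} + 480 x^{4} - 2560 x^{3} + 7680 x^{2} - 12288 x + 8192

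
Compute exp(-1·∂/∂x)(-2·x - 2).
- 2 x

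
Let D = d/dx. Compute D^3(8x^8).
2688 x^{5}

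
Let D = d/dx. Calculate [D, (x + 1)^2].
2 x + 2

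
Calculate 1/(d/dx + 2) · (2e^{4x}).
\frac{e^{4 x}}{3}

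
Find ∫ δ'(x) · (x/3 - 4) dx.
- \frac{1}{3}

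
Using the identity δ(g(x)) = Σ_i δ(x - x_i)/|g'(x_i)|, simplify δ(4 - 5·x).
\frac{\delta(x - 4/5)}{5}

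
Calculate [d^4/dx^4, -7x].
-28\frac{d^{3}}{dx^{3}}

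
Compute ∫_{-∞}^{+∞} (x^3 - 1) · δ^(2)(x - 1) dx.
6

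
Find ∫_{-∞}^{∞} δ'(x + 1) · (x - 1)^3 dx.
-12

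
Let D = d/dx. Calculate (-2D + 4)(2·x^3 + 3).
8 x^{3} - 12 x^{2} + 12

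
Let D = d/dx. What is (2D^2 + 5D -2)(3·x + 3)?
9 - 6 x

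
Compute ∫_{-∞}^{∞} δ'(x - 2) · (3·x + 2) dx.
-3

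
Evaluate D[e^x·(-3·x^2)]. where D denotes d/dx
3 x \left(- x - 2\right) e^{x}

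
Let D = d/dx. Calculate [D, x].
1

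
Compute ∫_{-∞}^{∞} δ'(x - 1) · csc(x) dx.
\cot{\left(1 \right)} \csc{\left(1 \right)}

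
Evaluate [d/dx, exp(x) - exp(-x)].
2 \cosh{\left(x \right)}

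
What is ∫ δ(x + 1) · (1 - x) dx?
2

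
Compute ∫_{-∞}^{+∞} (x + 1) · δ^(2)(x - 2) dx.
0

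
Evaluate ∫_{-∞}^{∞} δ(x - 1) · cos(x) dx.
\cos{\left(1 \right)}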